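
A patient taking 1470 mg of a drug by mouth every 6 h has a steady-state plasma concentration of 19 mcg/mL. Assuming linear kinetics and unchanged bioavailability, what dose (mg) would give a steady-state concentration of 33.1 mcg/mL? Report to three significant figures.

With linear kinetics, Css is proportional to dose rate (D/τ) at fixed clearance.
D₂ = D₁ × (Css,target / Css,current) = 1470 × 33.1/19 = 2561 mg

2560 mg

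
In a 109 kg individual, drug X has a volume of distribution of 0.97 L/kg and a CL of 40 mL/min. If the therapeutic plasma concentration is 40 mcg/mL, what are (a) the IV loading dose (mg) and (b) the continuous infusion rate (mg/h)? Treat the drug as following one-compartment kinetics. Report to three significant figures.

(a) 4230 mg; (b) 96.0 mg/h

Vd = 0.97 L/kg × 109 kg = 105.7 L
Loading: fill Vd to C_target → 105.7 L × 40 mg/L = 4228 mg
CL = 40 mL/min × 60/1000 = 2.400 L/h
Infusion rate = 2.400 L/h × 40 mg/L = 96.00 mg/h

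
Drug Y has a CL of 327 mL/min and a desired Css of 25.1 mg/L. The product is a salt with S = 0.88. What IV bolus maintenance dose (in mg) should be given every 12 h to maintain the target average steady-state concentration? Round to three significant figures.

Convert clearance: 327 mL/min × 60 min/h ÷ 1000 mL/L = 19.62 L/h
D = CL × Css × τ / S = 19.62 × 25.1 × 12 / 0.88 = 6715 mg

6720 mg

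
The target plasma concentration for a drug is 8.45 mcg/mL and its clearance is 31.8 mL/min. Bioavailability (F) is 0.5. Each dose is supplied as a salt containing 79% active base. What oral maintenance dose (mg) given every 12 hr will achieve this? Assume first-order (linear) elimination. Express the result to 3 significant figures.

CL = 31.8 mL/min × 60/1000 = 1.908 L/h
D = CL × Css × τ / F / S = 1.908 × 8.45 × 12 / 0.5 / 0.79 = 489.8 mg

490 mg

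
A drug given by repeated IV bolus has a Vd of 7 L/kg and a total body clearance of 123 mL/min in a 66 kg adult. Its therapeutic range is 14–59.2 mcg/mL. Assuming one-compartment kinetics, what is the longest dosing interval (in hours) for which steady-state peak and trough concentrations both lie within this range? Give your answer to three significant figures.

90.3 h

Vd(total) = 66 kg × 7 L/kg = 462.0 L
Convert clearance: 123 mL/min × 60 min/h ÷ 1000 mL/L = 7.380 L/h
k = CL / Vd = 7.380 / 462.0 = 0.01597 h⁻¹
Between IV bolus doses, concentration decays as C = C₀·e^(−kτ), so C_peak/C_trough = e^(kτ).
τ_max = ln(C_peak/C_trough) / k = ln(59.2/14) / 0.01597 = 1.442 / 0.01597 = 90.29 h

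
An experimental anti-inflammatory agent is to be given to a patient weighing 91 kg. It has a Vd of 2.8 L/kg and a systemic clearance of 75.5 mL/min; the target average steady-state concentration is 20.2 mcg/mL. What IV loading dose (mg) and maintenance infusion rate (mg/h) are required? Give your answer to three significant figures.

(a) 5150 mg; (b) 91.5 mg/h

Total Vd = 2.8 × 91 = 254.8 L
LD = Vd · C_target = 254.8 × 20.2 = 5147 mg
CL = 75.5 mL/min = 75.5 × 0.06 = 4.530 L/h
Maintenance: replace elimination → rate = CL × Css = 4.530 × 20.2 = 91.51 mg/h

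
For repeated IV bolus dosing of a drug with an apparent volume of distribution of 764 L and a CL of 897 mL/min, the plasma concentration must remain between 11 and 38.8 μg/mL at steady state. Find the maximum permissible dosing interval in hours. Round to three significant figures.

CL = 897 mL/min = 897 × 0.06 = 53.82 L/h
k = CL / Vd = 53.82 / 764.0 = 0.07045 h⁻¹
Between IV bolus doses, concentration decays as C = C₀·e^(−kτ), so C_peak/C_trough = e^(kτ).
τ_max = ln(C_peak/C_trough) / k = ln(38.8/11) / 0.07045 = 1.261 / 0.07045 = 17.90 h

17.9 h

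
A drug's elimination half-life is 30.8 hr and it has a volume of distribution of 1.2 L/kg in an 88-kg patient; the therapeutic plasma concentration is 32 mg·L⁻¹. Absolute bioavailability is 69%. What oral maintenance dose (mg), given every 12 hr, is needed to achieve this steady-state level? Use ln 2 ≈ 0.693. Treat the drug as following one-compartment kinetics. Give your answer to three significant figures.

1320 mg

Vd = 1.2 L/kg × 88 kg = 105.6 L
k = 0.693/30.8 = 0.02250 h⁻¹, so CL = k·Vd = 0.02250 × 105.6 = 2.376 L/h
D = CL × Css × τ / F = 2.376 × 32 × 12 / 0.69 = 1322 mg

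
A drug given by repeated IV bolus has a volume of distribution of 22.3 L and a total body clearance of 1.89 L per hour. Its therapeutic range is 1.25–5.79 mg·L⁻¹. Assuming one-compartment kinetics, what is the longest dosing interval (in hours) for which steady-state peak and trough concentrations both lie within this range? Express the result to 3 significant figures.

k = CL / Vd = 1.890 / 22.30 = 0.08475 h⁻¹
Between IV bolus doses, concentration decays as C = C₀·e^(−kτ), so C_peak/C_trough = e^(kτ).
τ_max = ln(C_peak/C_trough) / k = ln(5.79/1.25) / 0.08475 = 1.533 / 0.08475 = 18.09 h

18.1 h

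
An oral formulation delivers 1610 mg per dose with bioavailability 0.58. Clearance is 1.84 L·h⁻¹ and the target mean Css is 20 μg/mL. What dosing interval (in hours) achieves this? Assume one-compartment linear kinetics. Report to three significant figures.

F·D/τ = CL·Css → τ = F·D / (CL·Css).
τ = 0.58 × 1610 / (1.84 × 20) = 25.38 h

25.4 h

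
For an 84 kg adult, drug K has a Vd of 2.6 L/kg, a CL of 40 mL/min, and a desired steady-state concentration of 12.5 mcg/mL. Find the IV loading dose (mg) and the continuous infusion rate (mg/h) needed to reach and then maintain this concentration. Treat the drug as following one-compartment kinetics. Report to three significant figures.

(a) 2730 mg; (b) 30.0 mg/h

Vd = 2.6 L/kg × 84 kg = 218.4 L
Loading: fill Vd to C_target → 218.4 L × 12.5 mg/L = 2730 mg
CL = 40 mL/min = 40 × 0.06 = 2.400 L/h
Maintenance: replace elimination → rate = CL × Css = 2.400 × 12.5 = 30.00 mg/h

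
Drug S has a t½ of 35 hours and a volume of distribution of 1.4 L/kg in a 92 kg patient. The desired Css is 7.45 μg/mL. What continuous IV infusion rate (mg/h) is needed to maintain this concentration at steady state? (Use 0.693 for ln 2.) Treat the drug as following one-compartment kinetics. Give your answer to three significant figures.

Total Vd = 1.4 × 92 = 128.8 L
k = 0.693/35 = 0.01980 h⁻¹, so CL = k·Vd = 0.01980 × 128.8 = 2.550 L/h
Infusion rate = CL × Css = 2.550 × 7.45 = 19.00 mg/h

19.0 mg/h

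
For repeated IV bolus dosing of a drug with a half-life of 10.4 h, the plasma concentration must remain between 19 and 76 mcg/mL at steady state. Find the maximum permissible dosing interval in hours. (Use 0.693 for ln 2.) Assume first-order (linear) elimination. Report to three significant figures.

k = 0.693 / t½ = 0.693 / 10.4 = 0.06663 h⁻¹
Between IV bolus doses, concentration decays as C = C₀·e^(−kτ), so C_peak/C_trough = e^(kτ).
τ_max = ln(C_peak/C_trough) / k = ln(76/19) / 0.06663 = 1.386 / 0.06663 = 20.80 h

20.8 h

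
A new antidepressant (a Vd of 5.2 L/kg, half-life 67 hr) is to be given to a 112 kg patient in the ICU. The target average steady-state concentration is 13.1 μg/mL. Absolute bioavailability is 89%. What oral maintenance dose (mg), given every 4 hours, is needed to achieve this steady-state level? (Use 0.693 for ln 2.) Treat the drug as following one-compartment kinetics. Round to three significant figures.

Vd(total) = 112 kg × 5.2 L/kg = 582.4 L
k = 0.693/67 = 0.01034 h⁻¹, so CL = k·Vd = 0.01034 × 582.4 = 6.022 L/h
D = CL × Css × τ / F = 6.022 × 13.1 × 4 / 0.89 = 354.6 mg

355 mg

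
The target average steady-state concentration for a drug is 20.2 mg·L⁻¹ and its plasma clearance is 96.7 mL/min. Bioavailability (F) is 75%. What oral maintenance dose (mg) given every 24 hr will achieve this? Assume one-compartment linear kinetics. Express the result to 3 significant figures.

3750 mg

Convert clearance: 96.7 mL/min × 60 min/h ÷ 1000 mL/L = 5.802 L/h
D = CL × Css × τ / F = 5.802 × 20.2 × 24 / 0.75 = 3750 mg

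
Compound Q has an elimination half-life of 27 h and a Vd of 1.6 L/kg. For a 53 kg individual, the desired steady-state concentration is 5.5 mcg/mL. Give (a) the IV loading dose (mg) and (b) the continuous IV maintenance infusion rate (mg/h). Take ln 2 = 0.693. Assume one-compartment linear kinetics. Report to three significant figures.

Vd = 1.6 L/kg × 53 kg = 84.80 L
LD = Vd × C = 84.80 × 5.5 = 466.4 mg
CL = 0.693 × Vd / t½ = 0.693 × 84.80 / 27 = 2.177 L/h
Infusion rate = CL × Css = 2.177 × 5.5 = 11.97 mg/h

(a) 466 mg; (b) 12.0 mg/h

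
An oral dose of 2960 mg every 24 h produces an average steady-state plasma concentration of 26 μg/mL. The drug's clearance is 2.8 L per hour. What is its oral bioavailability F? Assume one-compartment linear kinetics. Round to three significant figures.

0.590

F·D/τ = CL·Css at steady state → F = CL·Css·τ / D.
F = 2.8 × 26 × 24 / 2960 = 0.590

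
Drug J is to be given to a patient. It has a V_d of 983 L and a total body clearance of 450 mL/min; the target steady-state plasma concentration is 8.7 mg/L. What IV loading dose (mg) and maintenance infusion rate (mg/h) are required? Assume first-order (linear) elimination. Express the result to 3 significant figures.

(a) 8550 mg; (b) 235 mg/h

LD = Vd · C_target = 983.0 × 8.7 = 8552 mg
CL = 450 mL/min × 60/1000 = 27.00 L/h
Infusion rate = 27.00 L/h × 8.7 mg/L = 234.9 mg/h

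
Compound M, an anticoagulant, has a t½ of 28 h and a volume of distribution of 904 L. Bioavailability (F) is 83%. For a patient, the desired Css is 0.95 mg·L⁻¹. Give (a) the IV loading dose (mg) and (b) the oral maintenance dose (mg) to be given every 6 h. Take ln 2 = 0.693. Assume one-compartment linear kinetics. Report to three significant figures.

(a) 859 mg; (b) 154 mg

LD = Vd × C = 904.0 × 0.95 = 858.8 mg
CL = 0.693 × Vd / t½ = 0.693 × 904.0 / 28 = 22.37 L/h
D = CL × Css × τ / F = 22.37 × 0.95 × 6 / 0.83 = 153.6 mg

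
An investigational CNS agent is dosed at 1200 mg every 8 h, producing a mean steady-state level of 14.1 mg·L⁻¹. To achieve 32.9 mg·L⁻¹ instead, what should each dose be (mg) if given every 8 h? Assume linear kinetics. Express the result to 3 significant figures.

2800 mg

For first-order elimination, Css ∝ F·D/(CL·τ); F and CL are unchanged, so Css ∝ D/τ.
D₂ = D₁ × (Css,target / Css,current) = 1200 × 32.9/14.1 = 2800 mg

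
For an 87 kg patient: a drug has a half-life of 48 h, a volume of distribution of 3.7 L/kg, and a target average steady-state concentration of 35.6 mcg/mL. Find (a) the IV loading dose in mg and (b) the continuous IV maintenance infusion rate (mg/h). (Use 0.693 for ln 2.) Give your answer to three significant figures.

(a) 11500 mg; (b) 165 mg/h

Vd = 3.7 L/kg × 87 kg = 321.9 L
LD = Vd × C = 321.9 × 35.6 = 11460 mg
CL = 0.693 × Vd / t½ = 0.693 × 321.9 / 48 = 4.647 L/h
Infusion rate = CL × Css = 4.647 × 35.6 = 165.4 mg/h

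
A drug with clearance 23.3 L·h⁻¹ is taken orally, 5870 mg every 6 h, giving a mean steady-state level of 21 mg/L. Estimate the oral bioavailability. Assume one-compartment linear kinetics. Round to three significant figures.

0.500

F·D/τ = CL·Css at steady state → F = CL·Css·τ / D.
F = 23.3 × 21 × 6 / 5870 = 0.500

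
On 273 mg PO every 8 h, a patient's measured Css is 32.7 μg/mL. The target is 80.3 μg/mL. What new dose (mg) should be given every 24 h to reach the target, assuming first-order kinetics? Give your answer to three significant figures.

2010 mg

With linear kinetics, Css is proportional to dose rate (D/τ) at fixed clearance.
D₂ = D₁ × (Css,target / Css,current) × (τ₂/τ₁) = 273 × (80.3/32.7) × (24/8) = 2011 mg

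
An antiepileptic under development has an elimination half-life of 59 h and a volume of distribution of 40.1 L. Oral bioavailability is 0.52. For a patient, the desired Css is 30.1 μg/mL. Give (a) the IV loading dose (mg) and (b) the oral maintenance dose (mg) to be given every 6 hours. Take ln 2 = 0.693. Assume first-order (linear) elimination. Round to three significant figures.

(a) 1210 mg; (b) 164 mg

LD = Vd × C = 40.10 × 30.1 = 1207 mg
CL = 0.693 × Vd / t½ = 0.693 × 40.10 / 59 = 0.4710 L/h
D = CL × Css × τ / F = 0.4710 × 30.1 × 6 / 0.52 = 163.6 mg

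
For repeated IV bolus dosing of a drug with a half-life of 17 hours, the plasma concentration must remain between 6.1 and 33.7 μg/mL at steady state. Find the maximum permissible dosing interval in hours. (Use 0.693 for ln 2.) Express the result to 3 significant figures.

41.9 h

k = 0.693 / t½ = 0.693 / 17 = 0.04076 h⁻¹
Between IV bolus doses, concentration decays as C = C₀·e^(−kτ), so C_peak/C_trough = e^(kτ).
τ_max = ln(C_peak/C_trough) / k = ln(33.7/6.1) / 0.04076 = 1.709 / 0.04076 = 41.93 h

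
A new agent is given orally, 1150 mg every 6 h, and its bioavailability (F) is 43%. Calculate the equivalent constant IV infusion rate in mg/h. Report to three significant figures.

Equivalent systemic input: infusion rate = F·D/τ.
Rate = 0.43 × 1150 / 6 = 82.42 mg/h

82.4 mg/h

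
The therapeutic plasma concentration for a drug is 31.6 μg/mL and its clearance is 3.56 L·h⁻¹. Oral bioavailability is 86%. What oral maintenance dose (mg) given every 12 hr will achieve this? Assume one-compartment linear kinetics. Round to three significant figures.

1570 mg

At steady state, dose per interval replaces the amount cleared in that interval: F·D/τ = CL·Css.
D = CL × Css × τ / F = 3.560 × 31.6 × 12 / 0.86 = 1570 mg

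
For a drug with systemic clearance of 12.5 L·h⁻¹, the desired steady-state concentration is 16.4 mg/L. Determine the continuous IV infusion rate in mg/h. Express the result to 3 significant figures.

205 mg/h

Infusion rate = CL · Css = 12.50 L/h × 16.4 mg/L = 205.0 mg/h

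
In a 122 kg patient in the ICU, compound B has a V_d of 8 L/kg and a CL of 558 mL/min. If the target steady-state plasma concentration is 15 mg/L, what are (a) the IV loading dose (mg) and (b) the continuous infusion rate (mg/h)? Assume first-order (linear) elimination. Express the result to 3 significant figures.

(a) 14600 mg; (b) 502 mg/h

Vd(total) = 122 kg × 8 L/kg = 976.0 L
Loading dose = Vd × C = 976.0 × 15 = 14640 mg
CL = 558 mL/min × 60/1000 = 33.48 L/h
Maintenance: replace elimination → rate = CL × Css = 33.48 × 15 = 502.2 mg/h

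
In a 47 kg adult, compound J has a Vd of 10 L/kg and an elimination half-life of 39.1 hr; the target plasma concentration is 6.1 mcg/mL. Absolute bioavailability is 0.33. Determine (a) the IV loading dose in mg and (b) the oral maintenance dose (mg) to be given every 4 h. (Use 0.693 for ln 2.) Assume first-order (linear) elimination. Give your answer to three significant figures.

(a) 2870 mg; (b) 616 mg

Total Vd = 10 × 47 = 470.0 L
LD = Vd × C = 470.0 × 6.1 = 2867 mg
CL = 0.693 × Vd / t½ = 0.693 × 470.0 / 39.1 = 8.330 L/h
D = CL × Css × τ / F = 8.330 × 6.1 × 4 / 0.33 = 615.9 mg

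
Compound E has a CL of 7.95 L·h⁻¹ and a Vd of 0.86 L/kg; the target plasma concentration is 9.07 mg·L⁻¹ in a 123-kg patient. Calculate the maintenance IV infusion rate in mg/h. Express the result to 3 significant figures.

72.1 mg/h

R₀ = 7.950 × 9.07 = 72.11 mg/h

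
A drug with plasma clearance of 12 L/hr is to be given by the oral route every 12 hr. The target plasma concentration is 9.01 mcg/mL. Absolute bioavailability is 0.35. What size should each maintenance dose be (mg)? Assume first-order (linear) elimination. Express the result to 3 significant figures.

D = CL × Css × τ / F = 12.00 × 9.01 × 12 / 0.35 = 3707 mg

3710 mg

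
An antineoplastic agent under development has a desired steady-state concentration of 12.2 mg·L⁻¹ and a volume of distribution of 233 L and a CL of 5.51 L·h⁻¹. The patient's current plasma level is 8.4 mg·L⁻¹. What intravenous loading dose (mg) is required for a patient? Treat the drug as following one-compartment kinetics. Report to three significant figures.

885 mg

Concentration deficit ΔC = 12.2 − 8.4 = 3.800 mg/L
LD = Vd × ΔC = 233.0 × 3.800 = 885.4 mg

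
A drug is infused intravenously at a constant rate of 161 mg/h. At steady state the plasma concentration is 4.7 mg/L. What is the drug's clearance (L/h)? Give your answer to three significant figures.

At steady state, infusion rate = CL × Css, so CL = rate / Css.
CL = 161 / 4.7 = 34.26 L/h

34.3 L/h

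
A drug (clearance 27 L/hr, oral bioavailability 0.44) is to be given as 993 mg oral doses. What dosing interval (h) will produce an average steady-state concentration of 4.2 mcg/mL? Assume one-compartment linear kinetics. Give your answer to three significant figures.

3.85 h

F·D/τ = CL·Css → τ = F·D / (CL·Css).
τ = 0.44 × 993 / (27 × 4.2) = 3.853 h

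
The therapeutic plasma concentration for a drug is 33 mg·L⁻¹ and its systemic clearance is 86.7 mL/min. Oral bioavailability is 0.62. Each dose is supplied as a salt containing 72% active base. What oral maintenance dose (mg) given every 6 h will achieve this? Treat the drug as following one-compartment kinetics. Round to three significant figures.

CL = 86.7 mL/min × 60/1000 = 5.202 L/h
D = CL × Css × τ / F / S = 5.202 × 33 × 6 / 0.62 / 0.72 = 2307 mg

2310 mg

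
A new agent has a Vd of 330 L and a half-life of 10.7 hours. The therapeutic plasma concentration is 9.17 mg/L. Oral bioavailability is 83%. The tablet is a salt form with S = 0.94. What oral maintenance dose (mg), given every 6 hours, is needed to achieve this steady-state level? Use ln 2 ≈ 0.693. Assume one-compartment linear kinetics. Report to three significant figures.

1510 mg

k = 0.693/10.7 = 0.06477 h⁻¹, so CL = k·Vd = 0.06477 × 330.0 = 21.37 L/h
D = CL × Css × τ / F / S = 21.37 × 9.17 × 6 / 0.83 / 0.94 = 1507 mg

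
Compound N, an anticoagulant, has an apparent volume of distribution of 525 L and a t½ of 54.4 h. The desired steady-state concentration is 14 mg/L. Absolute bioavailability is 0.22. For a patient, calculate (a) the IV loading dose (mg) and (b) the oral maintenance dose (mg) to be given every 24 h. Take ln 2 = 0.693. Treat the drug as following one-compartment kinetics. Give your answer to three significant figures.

(a) 7350 mg; (b) 10200 mg

LD = Vd × C = 525.0 × 14 = 7350 mg
CL = 0.693 × Vd / t½ = 0.693 × 525.0 / 54.4 = 6.688 L/h
D = CL × Css × τ / F = 6.688 × 14 × 24 / 0.22 = 10210 mg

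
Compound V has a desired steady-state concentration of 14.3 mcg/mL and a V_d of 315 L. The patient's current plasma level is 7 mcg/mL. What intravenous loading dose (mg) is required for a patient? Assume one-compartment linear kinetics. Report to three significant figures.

The loading dose fills Vd to the target concentration.
Concentration deficit ΔC = 14.3 − 7 = 7.300 mg/L
LD = Vd × ΔC = 315.0 × 7.300 = 2300 mg

2300 mg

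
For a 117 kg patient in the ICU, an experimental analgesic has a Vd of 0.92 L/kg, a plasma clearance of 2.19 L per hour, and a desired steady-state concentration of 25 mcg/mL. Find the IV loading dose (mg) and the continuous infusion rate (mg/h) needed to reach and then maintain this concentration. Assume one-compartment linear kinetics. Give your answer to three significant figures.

(a) 2690 mg; (b) 54.8 mg/h

Total Vd = 0.92 × 117 = 107.6 L
Loading: fill Vd to C_target → 107.6 L × 25 mg/L = 2690 mg
Maintenance infusion rate = CL × Css = 2.190 × 25 = 54.75 mg/h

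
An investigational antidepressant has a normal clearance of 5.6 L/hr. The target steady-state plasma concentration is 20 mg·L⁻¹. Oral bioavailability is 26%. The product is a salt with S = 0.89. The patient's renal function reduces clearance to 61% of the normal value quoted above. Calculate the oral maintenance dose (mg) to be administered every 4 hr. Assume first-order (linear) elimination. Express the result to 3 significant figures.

Patient clearance = 0.61 × 5.600 = 3.416 L/h
D = CL × Css × τ / F / S = 3.416 × 20 × 4 / 0.26 / 0.89 = 1181 mg

1180 mg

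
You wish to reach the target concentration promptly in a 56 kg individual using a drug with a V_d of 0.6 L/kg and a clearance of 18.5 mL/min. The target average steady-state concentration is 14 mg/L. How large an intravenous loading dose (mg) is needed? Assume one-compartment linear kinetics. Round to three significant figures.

470 mg

Total Vd = 0.6 × 56 = 33.60 L
LD = Vd × C = 33.60 × 14.00 = 470.4 mg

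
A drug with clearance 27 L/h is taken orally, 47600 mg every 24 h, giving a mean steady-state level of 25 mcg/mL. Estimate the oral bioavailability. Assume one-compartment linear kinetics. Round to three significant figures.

0.340

F·D/τ = CL·Css at steady state → F = CL·Css·τ / D.
F = 27 × 25 × 24 / 47600 = 0.340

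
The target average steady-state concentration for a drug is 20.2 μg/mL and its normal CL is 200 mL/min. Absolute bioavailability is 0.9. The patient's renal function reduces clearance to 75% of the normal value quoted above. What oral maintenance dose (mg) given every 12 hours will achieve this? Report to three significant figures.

2420 mg

Convert clearance: 200 mL/min × 60 min/h ÷ 1000 mL/L = 12.00 L/h
Patient clearance = 0.75 × 12.00 = 9.000 L/h
D = CL × Css × τ / F = 9.000 × 20.2 × 12 / 0.9 = 2424 mg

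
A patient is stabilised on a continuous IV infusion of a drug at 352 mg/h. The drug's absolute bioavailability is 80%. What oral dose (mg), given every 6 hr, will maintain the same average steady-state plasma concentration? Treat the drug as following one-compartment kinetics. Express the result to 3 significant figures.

2640 mg

To maintain the same Css, the systemic dosing rate must be unchanged: F·D/τ = infusion rate.
D = rate × τ / F = 352 × 6 / 0.8 = 2640 mg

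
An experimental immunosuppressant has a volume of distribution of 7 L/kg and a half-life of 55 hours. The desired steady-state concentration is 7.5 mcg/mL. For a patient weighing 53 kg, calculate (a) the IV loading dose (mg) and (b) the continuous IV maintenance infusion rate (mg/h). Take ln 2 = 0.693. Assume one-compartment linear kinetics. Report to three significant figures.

(a) 2780 mg; (b) 35.1 mg/h

Vd = 7 L/kg × 53 kg = 371.0 L
LD = Vd × C = 371.0 × 7.5 = 2783 mg
CL = 0.693 × Vd / t½ = 0.693 × 371.0 / 55 = 4.675 L/h
Infusion rate = CL × Css = 4.675 × 7.5 = 35.06 mg/h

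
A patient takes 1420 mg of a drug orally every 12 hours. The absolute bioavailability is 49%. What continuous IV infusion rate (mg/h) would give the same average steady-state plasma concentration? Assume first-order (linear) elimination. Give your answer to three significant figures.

Equivalent systemic input: infusion rate = F·D/τ.
Rate = 0.49 × 1420 / 12 = 57.98 mg/h

58.0 mg/h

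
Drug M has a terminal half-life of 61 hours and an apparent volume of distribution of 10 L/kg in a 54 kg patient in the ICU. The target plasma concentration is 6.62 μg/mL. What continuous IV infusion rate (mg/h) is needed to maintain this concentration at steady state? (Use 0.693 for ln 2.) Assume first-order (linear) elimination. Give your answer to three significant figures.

Total Vd = 10 × 54 = 540.0 L
k = 0.693/61 = 0.01136 h⁻¹, so CL = k·Vd = 0.01136 × 540.0 = 6.134 L/h
Infusion rate = CL × Css = 6.134 × 6.62 = 40.61 mg/h

40.6 mg/h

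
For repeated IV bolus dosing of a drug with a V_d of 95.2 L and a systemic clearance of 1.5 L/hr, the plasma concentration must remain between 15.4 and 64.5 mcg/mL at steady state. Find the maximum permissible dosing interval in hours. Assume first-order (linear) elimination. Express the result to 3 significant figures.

k = CL / Vd = 1.500 / 95.20 = 0.01576 h⁻¹
Between IV bolus doses, concentration decays as C = C₀·e^(−kτ), so C_peak/C_trough = e^(kτ).
τ_max = ln(C_peak/C_trough) / k = ln(64.5/15.4) / 0.01576 = 1.432 / 0.01576 = 90.86 h

90.9 h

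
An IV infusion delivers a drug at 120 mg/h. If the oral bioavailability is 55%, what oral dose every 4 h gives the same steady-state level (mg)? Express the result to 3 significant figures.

873 mg

To maintain the same Css, the systemic dosing rate must be unchanged: F·D/τ = infusion rate.
D = rate × τ / F = 120 × 4 / 0.55 = 872.7 mg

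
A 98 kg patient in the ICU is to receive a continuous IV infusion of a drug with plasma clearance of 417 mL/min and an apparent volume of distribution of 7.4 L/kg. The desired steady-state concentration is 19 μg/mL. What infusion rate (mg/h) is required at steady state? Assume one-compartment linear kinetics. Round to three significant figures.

CL = 417 mL/min × 60/1000 = 25.02 L/h
Maintenance depends on clearance, not Vd — rate in must match rate out.
R₀ = 25.02 × 19 = 475.4 mg/h

475 mg/h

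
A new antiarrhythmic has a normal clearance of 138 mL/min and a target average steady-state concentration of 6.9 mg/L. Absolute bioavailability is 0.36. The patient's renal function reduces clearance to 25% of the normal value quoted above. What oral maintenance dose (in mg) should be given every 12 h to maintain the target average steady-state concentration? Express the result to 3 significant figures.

476 mg

CL = 138 mL/min × 60/1000 = 8.280 L/h
Patient clearance = 0.25 × 8.280 = 2.070 L/h
D = CL × Css × τ / F = 2.070 × 6.9 × 12 / 0.36 = 476.1 mg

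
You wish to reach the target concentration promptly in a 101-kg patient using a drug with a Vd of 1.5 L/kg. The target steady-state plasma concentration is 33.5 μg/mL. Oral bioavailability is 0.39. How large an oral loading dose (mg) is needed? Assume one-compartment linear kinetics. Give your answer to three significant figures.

Total Vd = 1.5 × 101 = 151.5 L
LD = Vd × C / F = 151.5 × 33.50 / 0.39 = 13010 mg

13000 mg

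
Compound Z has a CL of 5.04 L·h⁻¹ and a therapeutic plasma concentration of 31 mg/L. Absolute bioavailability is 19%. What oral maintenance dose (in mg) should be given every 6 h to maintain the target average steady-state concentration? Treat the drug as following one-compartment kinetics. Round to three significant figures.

4930 mg

D = CL × Css × τ / F = 5.040 × 31 × 6 / 0.19 = 4934 mg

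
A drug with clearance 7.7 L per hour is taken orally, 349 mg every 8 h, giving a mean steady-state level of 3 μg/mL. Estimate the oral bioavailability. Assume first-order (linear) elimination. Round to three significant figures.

F·D/τ = CL·Css at steady state → F = CL·Css·τ / D.
F = 7.7 × 3 × 8 / 349 = 0.530

0.530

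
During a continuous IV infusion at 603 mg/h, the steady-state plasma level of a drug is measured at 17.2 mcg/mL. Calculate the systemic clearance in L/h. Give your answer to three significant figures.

At steady state, infusion rate = CL × Css, so CL = rate / Css.
CL = 603 / 17.2 = 35.06 L/h

35.1 L/h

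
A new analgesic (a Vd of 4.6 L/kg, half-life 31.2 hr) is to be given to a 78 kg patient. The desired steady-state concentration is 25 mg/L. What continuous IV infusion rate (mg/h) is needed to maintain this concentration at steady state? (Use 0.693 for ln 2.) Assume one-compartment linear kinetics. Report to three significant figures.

Vd = 4.6 L/kg × 78 kg = 358.8 L
k = 0.693/31.2 = 0.02221 h⁻¹, so CL = k·Vd = 0.02221 × 358.8 = 7.969 L/h
Infusion rate = CL × Css = 7.969 × 25 = 199.2 mg/h

199 mg/h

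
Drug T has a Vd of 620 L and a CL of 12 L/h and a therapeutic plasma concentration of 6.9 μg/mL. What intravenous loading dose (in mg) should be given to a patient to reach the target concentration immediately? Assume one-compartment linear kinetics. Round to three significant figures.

LD = Vd × C = 620.0 × 6.900 = 4278 mg

4280 mg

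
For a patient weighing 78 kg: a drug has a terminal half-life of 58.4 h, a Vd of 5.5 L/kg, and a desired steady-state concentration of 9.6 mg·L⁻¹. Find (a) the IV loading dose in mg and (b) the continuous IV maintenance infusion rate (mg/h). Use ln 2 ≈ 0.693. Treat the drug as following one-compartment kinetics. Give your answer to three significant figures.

(a) 4120 mg; (b) 48.9 mg/h

Vd(total) = 78 kg × 5.5 L/kg = 429.0 L
LD = Vd × C = 429.0 × 9.6 = 4118 mg
CL = 0.693 × Vd / t½ = 0.693 × 429.0 / 58.4 = 5.091 L/h
Infusion rate = CL × Css = 5.091 × 9.6 = 48.87 mg/h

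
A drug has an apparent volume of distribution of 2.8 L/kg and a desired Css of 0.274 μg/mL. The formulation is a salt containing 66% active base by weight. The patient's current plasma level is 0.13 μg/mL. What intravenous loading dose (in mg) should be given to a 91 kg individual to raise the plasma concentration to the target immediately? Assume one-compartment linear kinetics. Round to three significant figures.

Vd = 2.8 L/kg × 91 kg = 254.8 L
Concentration deficit ΔC = 0.274 − 0.13 = 0.1440 mg/L
LD = Vd × ΔC / S = 254.8 × 0.1440 / 0.66 = 55.59 mg

55.6 mg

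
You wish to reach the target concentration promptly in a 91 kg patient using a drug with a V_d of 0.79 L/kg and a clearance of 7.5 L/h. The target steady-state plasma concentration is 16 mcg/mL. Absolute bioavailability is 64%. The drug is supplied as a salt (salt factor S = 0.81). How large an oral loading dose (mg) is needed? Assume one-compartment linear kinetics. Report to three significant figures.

Vd = 0.79 L/kg × 91 kg = 71.89 L
Loading dose depends on Vd (not clearance): it fills the distribution volume.
LD = Vd × C / F / S = 71.89 × 16.00 / 0.64 / 0.81 = 2219 mg

2220 mg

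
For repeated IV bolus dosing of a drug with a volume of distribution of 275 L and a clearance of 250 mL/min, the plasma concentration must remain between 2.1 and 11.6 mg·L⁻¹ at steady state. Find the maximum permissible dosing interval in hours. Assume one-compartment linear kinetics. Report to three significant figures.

CL = 250 mL/min = 250 × 0.06 = 15.00 L/h
k = CL / Vd = 15.00 / 275.0 = 0.05455 h⁻¹
Between IV bolus doses, concentration decays as C = C₀·e^(−kτ), so C_peak/C_trough = e^(kτ).
τ_max = ln(C_peak/C_trough) / k = ln(11.6/2.1) / 0.05455 = 1.709 / 0.05455 = 31.33 h

31.3 h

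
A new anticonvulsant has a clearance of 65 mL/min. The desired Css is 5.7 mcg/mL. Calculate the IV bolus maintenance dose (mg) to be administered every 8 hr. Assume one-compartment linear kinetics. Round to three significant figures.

178 mg

CL = 65 mL/min × 60/1000 = 3.900 L/h
D = CL × Css × τ = 3.900 × 5.7 × 8 = 177.8 mg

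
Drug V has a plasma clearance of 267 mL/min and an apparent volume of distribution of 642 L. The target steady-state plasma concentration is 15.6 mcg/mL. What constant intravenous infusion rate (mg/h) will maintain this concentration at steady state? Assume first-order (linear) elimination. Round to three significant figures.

250 mg/h

Convert clearance: 267 mL/min × 60 min/h ÷ 1000 mL/L = 16.02 L/h
At steady state, infusion rate equals elimination rate: rate in = CL × Css.
Infusion rate = CL · Css = 16.02 L/h × 15.6 mg/L = 249.9 mg/h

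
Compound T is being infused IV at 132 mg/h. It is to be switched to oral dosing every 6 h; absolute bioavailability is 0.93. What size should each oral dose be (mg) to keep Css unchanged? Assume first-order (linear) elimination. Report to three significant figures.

To maintain the same Css, the systemic dosing rate must be unchanged: F·D/τ = infusion rate.
D = rate × τ / F = 132 × 6 / 0.93 = 851.6 mg

852 mg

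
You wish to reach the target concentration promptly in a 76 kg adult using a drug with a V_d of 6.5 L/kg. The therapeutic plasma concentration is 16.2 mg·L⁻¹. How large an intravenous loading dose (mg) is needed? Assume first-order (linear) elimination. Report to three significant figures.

8000 mg

Vd(total) = 76 kg × 6.5 L/kg = 494.0 L
LD = Vd × C = 494.0 × 16.20 = 8003 mg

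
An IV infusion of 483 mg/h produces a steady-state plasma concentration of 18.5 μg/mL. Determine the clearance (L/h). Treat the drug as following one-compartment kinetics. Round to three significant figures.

At steady state, infusion rate = CL × Css, so CL = rate / Css.
CL = 483 / 18.5 = 26.11 L/h

26.1 L/h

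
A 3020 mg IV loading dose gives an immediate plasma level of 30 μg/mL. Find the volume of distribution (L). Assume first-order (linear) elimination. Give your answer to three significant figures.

101 L

Immediately after an IV bolus, C₀ = Dose / Vd, so Vd = Dose / C₀.
Vd = 3020 / 30 = 100.7 L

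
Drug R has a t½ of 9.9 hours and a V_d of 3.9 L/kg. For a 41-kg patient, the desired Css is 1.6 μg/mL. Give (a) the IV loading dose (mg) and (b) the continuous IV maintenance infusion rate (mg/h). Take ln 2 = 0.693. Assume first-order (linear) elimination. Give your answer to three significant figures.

(a) 256 mg; (b) 17.9 mg/h

Vd(total) = 41 kg × 3.9 L/kg = 159.9 L
LD = Vd × C = 159.9 × 1.6 = 255.8 mg
CL = 0.693 × Vd / t½ = 0.693 × 159.9 / 9.9 = 11.19 L/h
Infusion rate = CL × Css = 11.19 × 1.6 = 17.90 mg/h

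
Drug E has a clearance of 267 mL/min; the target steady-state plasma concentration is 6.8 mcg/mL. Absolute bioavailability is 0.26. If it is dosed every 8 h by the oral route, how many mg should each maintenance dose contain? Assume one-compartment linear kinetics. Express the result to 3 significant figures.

3350 mg

CL = 267 mL/min × 60/1000 = 16.02 L/h
D = CL × Css × τ / F = 16.02 × 6.8 × 8 / 0.26 = 3352 mg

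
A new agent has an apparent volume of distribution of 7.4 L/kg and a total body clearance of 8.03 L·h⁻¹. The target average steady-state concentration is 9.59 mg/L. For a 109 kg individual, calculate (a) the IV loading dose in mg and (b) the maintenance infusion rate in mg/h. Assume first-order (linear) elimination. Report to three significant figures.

(a) 7740 mg; (b) 77.0 mg/h

Vd = 7.4 L/kg × 109 kg = 806.6 L
LD = Vd · C_target = 806.6 × 9.59 = 7735 mg
Maintenance infusion rate = CL × Css = 8.030 × 9.59 = 77.01 mg/h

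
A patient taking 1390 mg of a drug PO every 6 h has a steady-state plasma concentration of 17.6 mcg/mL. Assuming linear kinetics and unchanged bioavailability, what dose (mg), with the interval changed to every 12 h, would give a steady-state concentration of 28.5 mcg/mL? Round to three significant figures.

4500 mg

With linear kinetics, Css is proportional to dose rate (D/τ) at fixed clearance.
D₂ = D₁ × (Css,target / Css,current) × (τ₂/τ₁) = 1390 × (28.5/17.6) × (12/6) = 4502 mg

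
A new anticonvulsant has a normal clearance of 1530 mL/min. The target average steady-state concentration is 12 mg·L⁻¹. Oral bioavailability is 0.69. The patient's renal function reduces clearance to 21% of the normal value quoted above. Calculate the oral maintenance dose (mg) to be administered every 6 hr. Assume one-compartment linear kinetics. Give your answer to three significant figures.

2010 mg

CL = 1530 mL/min × 60/1000 = 91.80 L/h
Patient clearance = 0.21 × 91.80 = 19.28 L/h
D = CL × Css × τ / F = 19.28 × 12 × 6 / 0.69 = 2012 mg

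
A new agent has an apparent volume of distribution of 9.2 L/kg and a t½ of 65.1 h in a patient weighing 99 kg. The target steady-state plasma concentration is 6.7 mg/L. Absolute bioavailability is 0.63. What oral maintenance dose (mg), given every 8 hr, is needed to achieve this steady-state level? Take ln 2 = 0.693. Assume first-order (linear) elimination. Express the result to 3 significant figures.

Vd = 9.2 L/kg × 99 kg = 910.8 L
k = 0.693/65.1 = 0.01065 h⁻¹, so CL = k·Vd = 0.01065 × 910.8 = 9.700 L/h
D = CL × Css × τ / F = 9.700 × 6.7 × 8 / 0.63 = 825.3 mg

825 mg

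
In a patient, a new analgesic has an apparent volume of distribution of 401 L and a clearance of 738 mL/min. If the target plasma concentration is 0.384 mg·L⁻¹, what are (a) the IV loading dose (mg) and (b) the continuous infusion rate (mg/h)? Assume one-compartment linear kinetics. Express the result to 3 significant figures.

LD = Vd · C_target = 401.0 × 0.384 = 154.0 mg
CL = 738 mL/min × 60/1000 = 44.28 L/h
Infusion rate = 44.28 L/h × 0.384 mg/L = 17.00 mg/h

(a) 154 mg; (b) 17.0 mg/h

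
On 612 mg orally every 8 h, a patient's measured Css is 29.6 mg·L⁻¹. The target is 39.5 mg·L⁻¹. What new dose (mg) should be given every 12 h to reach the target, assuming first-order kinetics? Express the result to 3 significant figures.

With linear kinetics, Css is proportional to dose rate (D/τ) at fixed clearance.
D₂ = D₁ × (Css,target / Css,current) × (τ₂/τ₁) = 612 × (39.5/29.6) × (12/8) = 1225 mg

1230 mg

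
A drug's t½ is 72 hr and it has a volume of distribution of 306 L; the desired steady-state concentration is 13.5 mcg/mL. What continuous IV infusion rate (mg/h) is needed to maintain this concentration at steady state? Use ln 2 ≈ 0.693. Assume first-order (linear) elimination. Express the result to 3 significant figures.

CL = ln 2 · Vd / t½ = 0.693 × 306.0 / 72 = 2.945 L/h
Infusion rate = CL × Css = 2.945 × 13.5 = 39.76 mg/h

39.8 mg/h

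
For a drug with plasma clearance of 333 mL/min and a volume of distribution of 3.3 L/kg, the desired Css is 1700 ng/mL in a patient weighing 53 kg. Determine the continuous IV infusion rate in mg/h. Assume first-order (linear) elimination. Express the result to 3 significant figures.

34.0 mg/h

Convert clearance: 333 mL/min × 60 min/h ÷ 1000 mL/L = 19.98 L/h
C = 1700 ng/mL = 1.700 mg/L
Rate = CL × Css = 19.98 × 1.7 = 33.97 mg/h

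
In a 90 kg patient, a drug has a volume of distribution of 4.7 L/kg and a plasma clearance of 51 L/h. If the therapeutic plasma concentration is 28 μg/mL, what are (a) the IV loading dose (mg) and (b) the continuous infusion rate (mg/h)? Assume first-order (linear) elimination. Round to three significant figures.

Vd = 4.7 L/kg × 90 kg = 423.0 L
Loading dose = Vd × C = 423.0 × 28 = 11840 mg
Maintenance: replace elimination → rate = CL × Css = 51.00 × 28 = 1428 mg/h

(a) 11800 mg; (b) 1430 mg/h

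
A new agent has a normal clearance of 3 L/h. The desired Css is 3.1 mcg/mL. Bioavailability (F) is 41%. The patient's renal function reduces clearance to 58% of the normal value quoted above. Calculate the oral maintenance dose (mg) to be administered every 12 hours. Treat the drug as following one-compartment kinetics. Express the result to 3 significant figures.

Patient clearance = 0.58 × 3.000 = 1.740 L/h
D = CL × Css × τ / F = 1.740 × 3.1 × 12 / 0.41 = 157.9 mg

158 mg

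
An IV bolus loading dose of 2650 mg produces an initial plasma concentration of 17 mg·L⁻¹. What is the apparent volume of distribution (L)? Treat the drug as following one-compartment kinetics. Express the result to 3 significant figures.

Immediately after an IV bolus, C₀ = Dose / Vd, so Vd = Dose / C₀.
Vd = 2650 / 17 = 155.9 L

156 L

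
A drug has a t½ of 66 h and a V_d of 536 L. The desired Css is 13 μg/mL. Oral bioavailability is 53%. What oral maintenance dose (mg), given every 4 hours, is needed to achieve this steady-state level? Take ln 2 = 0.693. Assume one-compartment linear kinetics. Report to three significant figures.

552 mg

CL = ln 2 · Vd / t½ = 0.693 × 536.0 / 66 = 5.628 L/h
D = CL × Css × τ / F = 5.628 × 13 × 4 / 0.53 = 552.2 mg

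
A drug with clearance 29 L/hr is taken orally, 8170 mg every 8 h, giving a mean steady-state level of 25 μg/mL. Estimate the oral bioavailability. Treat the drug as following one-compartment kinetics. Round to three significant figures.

F·D/τ = CL·Css at steady state → F = CL·Css·τ / D.
F = 29 × 25 × 8 / 8170 = 0.710

0.710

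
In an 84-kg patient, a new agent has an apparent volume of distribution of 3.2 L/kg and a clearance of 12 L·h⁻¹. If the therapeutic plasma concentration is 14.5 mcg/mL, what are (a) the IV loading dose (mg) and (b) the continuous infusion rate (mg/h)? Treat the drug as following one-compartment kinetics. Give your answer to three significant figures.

Vd(total) = 84 kg × 3.2 L/kg = 268.8 L
Loading dose = Vd × C = 268.8 × 14.5 = 3898 mg
Maintenance infusion rate = CL × Css = 12.00 × 14.5 = 174.0 mg/h

(a) 3900 mg; (b) 174 mg/h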